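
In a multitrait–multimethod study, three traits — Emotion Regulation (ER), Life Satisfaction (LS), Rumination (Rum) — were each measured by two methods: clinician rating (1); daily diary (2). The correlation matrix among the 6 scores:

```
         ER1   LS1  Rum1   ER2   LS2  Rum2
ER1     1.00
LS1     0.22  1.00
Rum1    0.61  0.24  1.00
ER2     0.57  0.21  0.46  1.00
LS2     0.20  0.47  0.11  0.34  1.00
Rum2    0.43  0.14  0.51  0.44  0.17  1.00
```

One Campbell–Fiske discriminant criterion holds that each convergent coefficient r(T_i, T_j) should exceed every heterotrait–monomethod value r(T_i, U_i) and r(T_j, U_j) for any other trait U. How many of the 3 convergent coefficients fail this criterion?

Convergent coefficients and their comparison sets:
ER (methods 1·2): 0.57 vs {0.22, 0.34, 0.61, 0.44} → fail.
LS (methods 1·2): 0.47 vs {0.22, 0.34, 0.24, 0.17} → pass.
Rum (methods 1·2): 0.51 vs {0.61, 0.44, 0.24, 0.17} → fail.
2 of 3 fail.

2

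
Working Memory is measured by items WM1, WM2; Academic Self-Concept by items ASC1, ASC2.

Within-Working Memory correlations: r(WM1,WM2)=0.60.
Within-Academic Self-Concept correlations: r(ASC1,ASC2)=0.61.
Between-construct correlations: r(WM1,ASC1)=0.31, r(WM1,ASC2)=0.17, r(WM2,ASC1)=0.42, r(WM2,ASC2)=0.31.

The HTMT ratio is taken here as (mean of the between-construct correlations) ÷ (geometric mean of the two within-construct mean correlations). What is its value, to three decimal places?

0.500

Mean heterotrait r = 1.21/4 = 0.3025.
Mean within-WM = 0.60/1 = 0.6000; mean within-ASC = 0.61/1 = 0.6100.
Geometric mean = √(0.6000 × 0.6100) = 0.6050.
HTMT = 0.3025 / 0.6050 = 0.500.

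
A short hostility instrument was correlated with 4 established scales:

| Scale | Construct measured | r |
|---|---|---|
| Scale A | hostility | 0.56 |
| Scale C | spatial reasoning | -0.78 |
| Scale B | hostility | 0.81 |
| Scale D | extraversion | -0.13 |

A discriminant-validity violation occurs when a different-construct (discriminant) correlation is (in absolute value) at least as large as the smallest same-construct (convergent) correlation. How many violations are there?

Convergent (same construct = hostility): Scale A, Scale B.
Smallest convergent = 0.56. Discriminant |r|: 0.78, 0.13; count ≥ 0.56 → 1.

1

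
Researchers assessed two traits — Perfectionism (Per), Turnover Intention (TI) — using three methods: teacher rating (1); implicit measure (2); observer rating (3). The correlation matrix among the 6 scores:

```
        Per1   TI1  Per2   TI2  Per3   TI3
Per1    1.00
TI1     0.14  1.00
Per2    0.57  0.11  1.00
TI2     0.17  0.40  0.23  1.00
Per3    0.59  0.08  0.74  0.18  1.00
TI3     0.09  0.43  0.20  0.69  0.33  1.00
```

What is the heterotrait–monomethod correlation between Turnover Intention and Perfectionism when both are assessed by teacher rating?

0.14

Different traits, same method: r(TI1, Per1) = 0.14.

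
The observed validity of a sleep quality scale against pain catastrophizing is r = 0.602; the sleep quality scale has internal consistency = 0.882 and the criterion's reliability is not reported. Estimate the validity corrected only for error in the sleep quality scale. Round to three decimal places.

Single correction: r_c = r_obs / √r_xx = 0.602 / √0.882 = 0.602 / 0.9391 ≈ 0.641.

0.641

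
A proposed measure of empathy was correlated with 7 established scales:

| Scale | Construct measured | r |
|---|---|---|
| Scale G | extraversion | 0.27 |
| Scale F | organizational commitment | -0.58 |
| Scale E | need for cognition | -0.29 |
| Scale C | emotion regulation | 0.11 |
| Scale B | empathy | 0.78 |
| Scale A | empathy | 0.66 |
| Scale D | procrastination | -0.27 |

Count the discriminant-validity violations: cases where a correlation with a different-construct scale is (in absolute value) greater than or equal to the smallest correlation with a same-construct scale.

Convergent (same construct = empathy): Scale B, Scale A.
Smallest convergent = 0.66. Discriminant |r|: 0.27, 0.58, 0.29, 0.11, 0.27; count ≥ 0.66 → 0.

0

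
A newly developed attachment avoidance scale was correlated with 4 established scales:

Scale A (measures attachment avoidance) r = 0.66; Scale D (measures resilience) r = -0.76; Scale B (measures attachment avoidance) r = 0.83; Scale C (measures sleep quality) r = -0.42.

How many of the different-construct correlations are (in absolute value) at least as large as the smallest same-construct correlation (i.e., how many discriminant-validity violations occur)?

1

Convergent (same construct = attachment avoidance): Scale A, Scale B.
Smallest convergent = 0.66. Discriminant |r|: 0.76, 0.42; count ≥ 0.66 → 1.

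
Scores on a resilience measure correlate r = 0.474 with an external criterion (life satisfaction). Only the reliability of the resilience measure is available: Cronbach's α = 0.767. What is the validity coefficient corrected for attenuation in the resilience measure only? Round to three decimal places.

Single correction: r_c = r_obs / √r_xx = 0.474 / √0.767 = 0.474 / 0.8758 ≈ 0.541.

0.541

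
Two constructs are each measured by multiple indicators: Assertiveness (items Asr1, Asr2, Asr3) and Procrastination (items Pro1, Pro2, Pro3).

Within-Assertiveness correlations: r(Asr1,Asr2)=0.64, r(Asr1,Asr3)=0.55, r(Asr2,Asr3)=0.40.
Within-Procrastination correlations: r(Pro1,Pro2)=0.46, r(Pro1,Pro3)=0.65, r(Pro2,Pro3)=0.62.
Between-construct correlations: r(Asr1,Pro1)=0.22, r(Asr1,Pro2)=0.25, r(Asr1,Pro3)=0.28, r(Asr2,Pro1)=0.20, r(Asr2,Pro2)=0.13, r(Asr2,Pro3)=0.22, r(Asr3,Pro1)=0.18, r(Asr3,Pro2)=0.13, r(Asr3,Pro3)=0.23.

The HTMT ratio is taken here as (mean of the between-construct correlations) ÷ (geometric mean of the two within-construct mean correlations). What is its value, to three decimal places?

Mean heterotrait r = 1.84/9 = 0.2044.
Mean within-Asr = 1.59/3 = 0.5300; mean within-Pro = 1.73/3 = 0.5767.
Geometric mean = √(0.5300 × 0.5767) = 0.5529.
HTMT = 0.2044 / 0.5529 = 0.370.

0.370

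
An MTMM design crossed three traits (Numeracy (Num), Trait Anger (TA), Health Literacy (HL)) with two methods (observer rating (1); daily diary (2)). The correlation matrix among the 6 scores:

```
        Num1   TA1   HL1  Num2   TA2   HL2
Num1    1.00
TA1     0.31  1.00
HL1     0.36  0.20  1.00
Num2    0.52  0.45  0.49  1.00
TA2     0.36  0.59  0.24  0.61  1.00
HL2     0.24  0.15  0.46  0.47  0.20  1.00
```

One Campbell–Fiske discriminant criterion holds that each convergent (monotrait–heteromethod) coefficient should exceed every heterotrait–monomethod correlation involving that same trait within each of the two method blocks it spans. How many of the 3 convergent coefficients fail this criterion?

3

Convergent coefficients and their comparison sets:
Num (methods 1·2): 0.52 vs {0.31, 0.61, 0.36, 0.47} → fail.
TA (methods 1·2): 0.59 vs {0.31, 0.61, 0.20, 0.20} → fail.
HL (methods 1·2): 0.46 vs {0.36, 0.47, 0.20, 0.20} → fail.
3 of 3 fail.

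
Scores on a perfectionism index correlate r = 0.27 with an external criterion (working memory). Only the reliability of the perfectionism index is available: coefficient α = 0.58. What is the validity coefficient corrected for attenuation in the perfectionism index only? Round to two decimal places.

Single correction: r_c = r_obs / √r_xx = 0.27 / √0.58 = 0.27 / 0.7616 ≈ 0.35.

0.35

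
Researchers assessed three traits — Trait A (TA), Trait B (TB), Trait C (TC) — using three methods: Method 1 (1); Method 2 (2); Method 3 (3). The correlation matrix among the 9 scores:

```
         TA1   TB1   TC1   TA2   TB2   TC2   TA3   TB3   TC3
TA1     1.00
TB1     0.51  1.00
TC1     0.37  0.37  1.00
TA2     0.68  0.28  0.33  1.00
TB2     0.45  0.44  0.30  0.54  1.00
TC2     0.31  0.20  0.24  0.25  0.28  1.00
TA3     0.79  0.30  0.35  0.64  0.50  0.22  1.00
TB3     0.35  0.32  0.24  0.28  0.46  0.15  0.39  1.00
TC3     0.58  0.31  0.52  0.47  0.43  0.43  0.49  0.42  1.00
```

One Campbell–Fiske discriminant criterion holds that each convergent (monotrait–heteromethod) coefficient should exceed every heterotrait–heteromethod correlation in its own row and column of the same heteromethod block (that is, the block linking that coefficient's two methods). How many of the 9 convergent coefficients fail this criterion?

Convergent coefficients and their comparison sets:
TA (methods 1·2): 0.68 vs {0.45, 0.28, 0.31, 0.33} → pass.
TA (methods 1·3): 0.79 vs {0.35, 0.30, 0.58, 0.35} → pass.
TA (methods 2·3): 0.64 vs {0.28, 0.50, 0.47, 0.22} → pass.
TB (methods 1·2): 0.44 vs {0.28, 0.45, 0.20, 0.30} → fail.
TB (methods 1·3): 0.32 vs {0.30, 0.35, 0.31, 0.24} → fail.
TB (methods 2·3): 0.46 vs {0.50, 0.28, 0.43, 0.15} → fail.
TC (methods 1·2): 0.24 vs {0.33, 0.31, 0.30, 0.20} → fail.
TC (methods 1·3): 0.52 vs {0.35, 0.58, 0.24, 0.31} → fail.
TC (methods 2·3): 0.43 vs {0.22, 0.47, 0.15, 0.43} → fail.
6 of 9 fail.

6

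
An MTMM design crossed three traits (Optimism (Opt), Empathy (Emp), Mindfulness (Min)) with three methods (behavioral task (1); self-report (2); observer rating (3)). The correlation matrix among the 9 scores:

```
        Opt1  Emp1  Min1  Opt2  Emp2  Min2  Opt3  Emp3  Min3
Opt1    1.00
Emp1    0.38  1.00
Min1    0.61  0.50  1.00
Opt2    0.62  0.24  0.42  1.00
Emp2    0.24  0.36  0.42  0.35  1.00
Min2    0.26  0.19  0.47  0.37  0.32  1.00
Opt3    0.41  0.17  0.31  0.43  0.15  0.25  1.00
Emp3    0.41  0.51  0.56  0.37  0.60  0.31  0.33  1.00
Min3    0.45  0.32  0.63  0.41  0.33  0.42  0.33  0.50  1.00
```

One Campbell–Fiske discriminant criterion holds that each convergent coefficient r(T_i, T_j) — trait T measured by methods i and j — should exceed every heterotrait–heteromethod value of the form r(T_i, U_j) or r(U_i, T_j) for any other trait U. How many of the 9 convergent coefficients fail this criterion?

3

Convergent coefficients and their comparison sets:
Opt (methods 1·2): 0.62 vs {0.24, 0.24, 0.26, 0.42} → pass.
Opt (methods 1·3): 0.41 vs {0.41, 0.17, 0.45, 0.31} → fail.
Opt (methods 2·3): 0.43 vs {0.37, 0.15, 0.41, 0.25} → pass.
Emp (methods 1·2): 0.36 vs {0.24, 0.24, 0.19, 0.42} → fail.
Emp (methods 1·3): 0.51 vs {0.17, 0.41, 0.32, 0.56} → fail.
Emp (methods 2·3): 0.60 vs {0.15, 0.37, 0.33, 0.31} → pass.
Min (methods 1·2): 0.47 vs {0.42, 0.26, 0.42, 0.19} → pass.
Min (methods 1·3): 0.63 vs {0.31, 0.45, 0.56, 0.32} → pass.
Min (methods 2·3): 0.42 vs {0.25, 0.41, 0.31, 0.33} → pass.
3 of 9 fail.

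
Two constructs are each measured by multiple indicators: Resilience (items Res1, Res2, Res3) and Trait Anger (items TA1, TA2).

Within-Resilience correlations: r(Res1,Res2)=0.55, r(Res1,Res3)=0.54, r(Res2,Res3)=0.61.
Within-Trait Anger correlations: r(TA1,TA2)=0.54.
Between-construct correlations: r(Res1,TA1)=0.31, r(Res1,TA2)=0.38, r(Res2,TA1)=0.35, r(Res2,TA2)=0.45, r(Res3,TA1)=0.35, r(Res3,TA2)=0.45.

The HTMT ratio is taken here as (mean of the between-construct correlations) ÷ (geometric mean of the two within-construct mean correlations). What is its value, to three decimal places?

0.690

Mean heterotrait r = 2.29/6 = 0.3817.
Mean within-Res = 1.70/3 = 0.5667; mean within-TA = 0.54/1 = 0.5400.
Geometric mean = √(0.5667 × 0.5400) = 0.5532.
HTMT = 0.3817 / 0.5532 = 0.690.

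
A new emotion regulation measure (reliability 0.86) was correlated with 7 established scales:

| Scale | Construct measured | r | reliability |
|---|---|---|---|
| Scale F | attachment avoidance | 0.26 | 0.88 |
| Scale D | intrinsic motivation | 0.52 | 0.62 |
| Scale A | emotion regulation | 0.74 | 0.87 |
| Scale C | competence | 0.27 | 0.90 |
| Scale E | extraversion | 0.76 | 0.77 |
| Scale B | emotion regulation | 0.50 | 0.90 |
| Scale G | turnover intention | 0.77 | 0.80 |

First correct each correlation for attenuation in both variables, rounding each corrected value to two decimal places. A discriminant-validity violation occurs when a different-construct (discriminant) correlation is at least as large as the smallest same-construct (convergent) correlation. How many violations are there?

3

Disattenuated r (r / √(r_scale · r_new)):
  Scale F (disc): 0.26 / √(0.88·0.86) = 0.30
  Scale D (disc): 0.52 / √(0.62·0.86) = 0.71
  Scale A (conv): 0.74 / √(0.87·0.86) = 0.86
  Scale C (disc): 0.27 / √(0.90·0.86) = 0.31
  Scale E (disc): 0.76 / √(0.77·0.86) = 0.93
  Scale B (conv): 0.50 / √(0.90·0.86) = 0.57
  Scale G (disc): 0.77 / √(0.80·0.86) = 0.93
Smallest convergent = 0.57. Discriminant values: 0.30, 0.71, 0.31, 0.93, 0.93; count ≥ 0.57 → 3.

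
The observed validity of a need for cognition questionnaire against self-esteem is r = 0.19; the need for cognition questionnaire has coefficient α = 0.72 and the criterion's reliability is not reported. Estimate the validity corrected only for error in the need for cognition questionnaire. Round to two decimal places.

0.22

Single correction: r_c = r_obs / √r_xx = 0.19 / √0.72 = 0.19 / 0.8485 ≈ 0.22.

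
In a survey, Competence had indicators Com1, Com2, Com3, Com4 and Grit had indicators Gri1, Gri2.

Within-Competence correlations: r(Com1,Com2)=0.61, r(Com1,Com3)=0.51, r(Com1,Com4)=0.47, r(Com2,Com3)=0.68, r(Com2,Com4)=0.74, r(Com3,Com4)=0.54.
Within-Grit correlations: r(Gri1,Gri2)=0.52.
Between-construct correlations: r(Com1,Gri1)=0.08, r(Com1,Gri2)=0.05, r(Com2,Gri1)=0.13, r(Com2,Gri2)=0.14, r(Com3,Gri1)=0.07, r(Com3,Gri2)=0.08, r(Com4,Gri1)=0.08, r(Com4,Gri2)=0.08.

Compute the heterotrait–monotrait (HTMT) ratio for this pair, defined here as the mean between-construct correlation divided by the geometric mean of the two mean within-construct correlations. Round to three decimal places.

0.160

Between-construct mean = 0.71/8 = 0.0888.
Mean within-Com = 3.55/6 = 0.5917; mean within-Gri = 0.52/1 = 0.5200.
Geometric mean = √(0.5917 × 0.5200) = 0.5547.
HTMT = 0.0888 / 0.5547 = 0.160.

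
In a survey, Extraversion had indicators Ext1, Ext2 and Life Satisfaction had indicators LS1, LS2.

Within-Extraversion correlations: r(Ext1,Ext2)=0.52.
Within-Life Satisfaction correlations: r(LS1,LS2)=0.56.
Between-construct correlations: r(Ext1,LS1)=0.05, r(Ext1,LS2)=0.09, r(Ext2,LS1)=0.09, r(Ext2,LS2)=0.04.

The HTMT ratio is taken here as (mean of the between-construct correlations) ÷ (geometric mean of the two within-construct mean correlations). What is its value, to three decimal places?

0.125

Between-construct mean = 0.27/4 = 0.0675.
Mean within-Ext = 0.52/1 = 0.5200; mean within-LS = 0.56/1 = 0.5600.
Geometric mean = √(0.5200 × 0.5600) = 0.5396.
HTMT = 0.0675 / 0.5396 = 0.125.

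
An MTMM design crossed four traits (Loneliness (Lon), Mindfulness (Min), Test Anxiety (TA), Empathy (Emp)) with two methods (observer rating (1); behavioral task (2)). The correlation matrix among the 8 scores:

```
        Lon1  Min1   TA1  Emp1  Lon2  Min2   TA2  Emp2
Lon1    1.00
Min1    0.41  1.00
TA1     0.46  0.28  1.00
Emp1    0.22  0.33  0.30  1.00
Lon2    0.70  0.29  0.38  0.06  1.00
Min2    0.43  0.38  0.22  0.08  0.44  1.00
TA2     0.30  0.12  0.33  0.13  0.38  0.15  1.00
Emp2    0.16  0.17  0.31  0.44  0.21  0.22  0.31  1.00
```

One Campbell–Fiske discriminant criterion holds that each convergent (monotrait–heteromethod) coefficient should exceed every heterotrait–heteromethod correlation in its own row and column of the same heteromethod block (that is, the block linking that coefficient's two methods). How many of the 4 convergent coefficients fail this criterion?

2

Checking each validity diagonal entry against its comparison values:
Lon (methods 1·2): 0.70 vs {0.43, 0.29, 0.30, 0.38, 0.16, 0.06} → pass.
Min (methods 1·2): 0.38 vs {0.29, 0.43, 0.12, 0.22, 0.17, 0.08} → fail.
TA (methods 1·2): 0.33 vs {0.38, 0.30, 0.22, 0.12, 0.31, 0.13} → fail.
Emp (methods 1·2): 0.44 vs {0.06, 0.16, 0.08, 0.17, 0.13, 0.31} → pass.
2 of 4 fail.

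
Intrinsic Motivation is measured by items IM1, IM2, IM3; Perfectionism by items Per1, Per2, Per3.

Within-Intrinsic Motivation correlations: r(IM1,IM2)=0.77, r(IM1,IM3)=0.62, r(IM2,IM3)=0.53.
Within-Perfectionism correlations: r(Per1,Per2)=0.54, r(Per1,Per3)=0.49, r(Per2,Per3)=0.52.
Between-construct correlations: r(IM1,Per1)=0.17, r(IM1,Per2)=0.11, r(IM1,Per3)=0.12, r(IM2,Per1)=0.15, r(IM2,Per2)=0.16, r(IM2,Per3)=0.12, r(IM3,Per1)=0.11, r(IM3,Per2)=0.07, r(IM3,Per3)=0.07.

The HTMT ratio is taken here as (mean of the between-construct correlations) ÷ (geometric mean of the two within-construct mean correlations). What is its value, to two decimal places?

Between-construct mean = 1.08/9 = 0.1200.
Mean within-IM = 1.92/3 = 0.6400; mean within-Per = 1.55/3 = 0.5167.
Geometric mean = √(0.6400 × 0.5167) = 0.5751.
HTMT = 0.1200 / 0.5751 = 0.21.

0.21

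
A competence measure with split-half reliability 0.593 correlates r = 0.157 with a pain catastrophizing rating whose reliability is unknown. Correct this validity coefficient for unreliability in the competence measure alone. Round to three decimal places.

0.204

Single correction: r_c = r_obs / √r_xx = 0.157 / √0.593 = 0.157 / 0.7701 ≈ 0.204.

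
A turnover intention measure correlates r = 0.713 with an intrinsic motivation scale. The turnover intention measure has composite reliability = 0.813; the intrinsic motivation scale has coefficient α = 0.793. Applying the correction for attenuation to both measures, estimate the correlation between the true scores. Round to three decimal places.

r_true = r_obs / √(r_xx · r_yy) = 0.713 / √(0.813 × 0.793) = 0.713 / √0.644709 = 0.713 / 0.8029 ≈ 0.888.

0.888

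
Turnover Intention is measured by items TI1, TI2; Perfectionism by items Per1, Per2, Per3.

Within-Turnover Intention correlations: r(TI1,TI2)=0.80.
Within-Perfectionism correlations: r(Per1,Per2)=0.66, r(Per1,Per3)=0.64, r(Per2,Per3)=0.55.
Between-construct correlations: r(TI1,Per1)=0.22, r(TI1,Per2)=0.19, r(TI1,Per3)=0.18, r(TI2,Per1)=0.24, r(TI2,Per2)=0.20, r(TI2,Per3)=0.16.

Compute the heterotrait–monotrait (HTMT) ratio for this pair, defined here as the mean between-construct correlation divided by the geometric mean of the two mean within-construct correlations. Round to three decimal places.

0.282

Mean heterotrait r = 1.19/6 = 0.1983.
Mean within-TI = 0.80/1 = 0.8000; mean within-Per = 1.85/3 = 0.6167.
Geometric mean = √(0.8000 × 0.6167) = 0.7024.
HTMT = 0.1983 / 0.7024 = 0.282.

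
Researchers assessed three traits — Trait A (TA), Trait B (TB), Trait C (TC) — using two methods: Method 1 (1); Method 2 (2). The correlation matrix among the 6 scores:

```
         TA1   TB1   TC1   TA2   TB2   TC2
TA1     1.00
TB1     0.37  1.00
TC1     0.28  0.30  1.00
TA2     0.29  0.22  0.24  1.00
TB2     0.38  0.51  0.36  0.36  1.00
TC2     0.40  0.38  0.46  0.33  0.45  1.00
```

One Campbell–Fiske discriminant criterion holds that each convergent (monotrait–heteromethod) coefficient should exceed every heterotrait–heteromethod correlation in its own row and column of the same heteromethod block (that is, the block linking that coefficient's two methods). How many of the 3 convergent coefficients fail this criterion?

1

Convergent coefficients and their comparison sets:
TA (methods 1·2): 0.29 vs {0.38, 0.22, 0.40, 0.24} → fail.
TB (methods 1·2): 0.51 vs {0.22, 0.38, 0.38, 0.36} → pass.
TC (methods 1·2): 0.46 vs {0.24, 0.40, 0.36, 0.38} → pass.
1 of 3 fail.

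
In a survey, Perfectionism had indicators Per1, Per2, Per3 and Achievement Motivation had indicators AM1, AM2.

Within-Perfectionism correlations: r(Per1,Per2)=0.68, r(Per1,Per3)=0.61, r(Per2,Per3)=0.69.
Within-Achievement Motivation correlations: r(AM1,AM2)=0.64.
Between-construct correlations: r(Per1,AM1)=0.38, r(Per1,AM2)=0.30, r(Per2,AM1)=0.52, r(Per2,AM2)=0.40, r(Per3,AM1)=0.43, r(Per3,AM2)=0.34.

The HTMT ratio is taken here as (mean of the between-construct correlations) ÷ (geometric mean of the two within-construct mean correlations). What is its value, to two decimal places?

0.61

Between-construct mean = 2.37/6 = 0.3950.
Mean within-Per = 1.98/3 = 0.6600; mean within-AM = 0.64/1 = 0.6400.
Geometric mean = √(0.6600 × 0.6400) = 0.6499.
HTMT = 0.3950 / 0.6499 = 0.61.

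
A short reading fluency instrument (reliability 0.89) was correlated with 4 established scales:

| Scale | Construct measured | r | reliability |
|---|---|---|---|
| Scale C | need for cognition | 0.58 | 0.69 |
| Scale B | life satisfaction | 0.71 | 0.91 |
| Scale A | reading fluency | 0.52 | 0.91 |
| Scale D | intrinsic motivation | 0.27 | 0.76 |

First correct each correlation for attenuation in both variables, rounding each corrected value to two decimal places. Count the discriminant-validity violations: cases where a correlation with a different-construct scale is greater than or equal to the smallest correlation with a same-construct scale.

2

Disattenuated r (r / √(r_scale · r_new)):
  Scale C (disc): 0.58 / √(0.69·0.89) = 0.74
  Scale B (disc): 0.71 / √(0.91·0.89) = 0.79
  Scale A (conv): 0.52 / √(0.91·0.89) = 0.58
  Scale D (disc): 0.27 / √(0.76·0.89) = 0.33
Smallest convergent = 0.58. Discriminant values: 0.74, 0.79, 0.33; count ≥ 0.58 → 2.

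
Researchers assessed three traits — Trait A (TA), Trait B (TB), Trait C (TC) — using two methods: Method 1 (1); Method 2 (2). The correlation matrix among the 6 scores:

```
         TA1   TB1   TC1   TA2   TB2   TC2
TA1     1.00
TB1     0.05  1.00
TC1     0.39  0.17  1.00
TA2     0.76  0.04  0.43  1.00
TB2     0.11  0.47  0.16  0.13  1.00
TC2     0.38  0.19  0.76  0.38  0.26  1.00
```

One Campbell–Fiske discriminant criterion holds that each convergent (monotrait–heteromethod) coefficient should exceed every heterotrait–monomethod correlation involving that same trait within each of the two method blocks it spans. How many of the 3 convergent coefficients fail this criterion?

0

Each convergent coefficient versus the relevant comparison correlations:
TA (methods 1·2): 0.76 vs {0.05, 0.13, 0.39, 0.38} → pass.
TB (methods 1·2): 0.47 vs {0.05, 0.13, 0.17, 0.26} → pass.
TC (methods 1·2): 0.76 vs {0.39, 0.38, 0.17, 0.26} → pass.
0 of 3 fail.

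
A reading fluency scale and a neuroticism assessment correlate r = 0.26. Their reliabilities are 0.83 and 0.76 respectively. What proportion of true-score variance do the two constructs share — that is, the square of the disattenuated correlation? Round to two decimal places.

0.11

Disattenuated r = 0.26 / √(0.83 × 0.76) = 0.26 / 0.7942 = 0.3274.
Shared true-score variance = 0.3274² = 0.1072 ≈ 0.11.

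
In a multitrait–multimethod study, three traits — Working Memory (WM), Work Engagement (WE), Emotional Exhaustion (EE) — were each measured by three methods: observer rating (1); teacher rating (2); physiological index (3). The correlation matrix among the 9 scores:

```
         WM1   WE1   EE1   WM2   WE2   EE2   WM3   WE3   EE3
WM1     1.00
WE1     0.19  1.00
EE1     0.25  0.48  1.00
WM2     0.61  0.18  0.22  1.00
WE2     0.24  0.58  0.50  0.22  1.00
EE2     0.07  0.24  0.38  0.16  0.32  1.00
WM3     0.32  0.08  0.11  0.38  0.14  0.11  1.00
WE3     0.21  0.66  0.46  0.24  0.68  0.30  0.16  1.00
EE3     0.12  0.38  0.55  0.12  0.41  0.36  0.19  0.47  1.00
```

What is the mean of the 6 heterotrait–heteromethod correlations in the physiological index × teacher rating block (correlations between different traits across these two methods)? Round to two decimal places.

HTHM values (method 3 × method 2): 0.14, 0.11, 0.24, 0.30, 0.12, 0.41; mean = 1.32/6 = 0.22.

0.22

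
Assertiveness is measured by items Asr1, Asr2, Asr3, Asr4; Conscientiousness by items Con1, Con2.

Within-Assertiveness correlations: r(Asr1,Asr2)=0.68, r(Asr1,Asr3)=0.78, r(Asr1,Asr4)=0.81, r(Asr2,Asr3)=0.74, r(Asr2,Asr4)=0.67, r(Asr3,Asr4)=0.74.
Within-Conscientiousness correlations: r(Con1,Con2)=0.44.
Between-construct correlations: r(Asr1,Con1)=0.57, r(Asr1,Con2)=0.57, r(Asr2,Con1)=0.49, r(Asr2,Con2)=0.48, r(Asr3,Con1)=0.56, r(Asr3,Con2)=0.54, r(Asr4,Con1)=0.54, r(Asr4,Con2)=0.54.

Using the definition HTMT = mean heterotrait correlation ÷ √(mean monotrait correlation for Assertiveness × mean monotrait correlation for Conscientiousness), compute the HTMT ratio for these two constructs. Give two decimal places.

0.94

Mean heterotrait r = 4.29/8 = 0.5363.
Mean within-Asr = 4.42/6 = 0.7367; mean within-Con = 0.44/1 = 0.4400.
Geometric mean = √(0.7367 × 0.4400) = 0.5693.
HTMT = 0.5363 / 0.5693 = 0.94.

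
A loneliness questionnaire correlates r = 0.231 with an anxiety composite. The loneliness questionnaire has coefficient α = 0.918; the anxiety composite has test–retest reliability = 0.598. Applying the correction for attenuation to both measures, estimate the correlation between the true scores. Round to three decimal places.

r_true = r_obs / √(r_xx · r_yy) = 0.231 / √(0.918 × 0.598) = 0.231 / √0.548964 = 0.231 / 0.7409 ≈ 0.312.

0.312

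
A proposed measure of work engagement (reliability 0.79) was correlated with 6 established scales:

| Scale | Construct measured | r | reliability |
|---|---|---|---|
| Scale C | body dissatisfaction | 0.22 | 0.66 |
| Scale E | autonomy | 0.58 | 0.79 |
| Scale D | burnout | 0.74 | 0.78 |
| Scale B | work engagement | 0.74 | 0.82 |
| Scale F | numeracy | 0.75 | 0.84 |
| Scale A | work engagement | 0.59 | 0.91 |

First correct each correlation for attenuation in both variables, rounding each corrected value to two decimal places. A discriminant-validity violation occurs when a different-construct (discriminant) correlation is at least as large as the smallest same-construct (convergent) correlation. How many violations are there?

3

Disattenuated r (r / √(r_scale · r_new)):
  Scale C (disc): 0.22 / √(0.66·0.79) = 0.30
  Scale E (disc): 0.58 / √(0.79·0.79) = 0.73
  Scale D (disc): 0.74 / √(0.78·0.79) = 0.94
  Scale B (conv): 0.74 / √(0.82·0.79) = 0.92
  Scale F (disc): 0.75 / √(0.84·0.79) = 0.92
  Scale A (conv): 0.59 / √(0.91·0.79) = 0.70
Smallest convergent = 0.70. Discriminant values: 0.30, 0.73, 0.94, 0.92; count ≥ 0.70 → 3.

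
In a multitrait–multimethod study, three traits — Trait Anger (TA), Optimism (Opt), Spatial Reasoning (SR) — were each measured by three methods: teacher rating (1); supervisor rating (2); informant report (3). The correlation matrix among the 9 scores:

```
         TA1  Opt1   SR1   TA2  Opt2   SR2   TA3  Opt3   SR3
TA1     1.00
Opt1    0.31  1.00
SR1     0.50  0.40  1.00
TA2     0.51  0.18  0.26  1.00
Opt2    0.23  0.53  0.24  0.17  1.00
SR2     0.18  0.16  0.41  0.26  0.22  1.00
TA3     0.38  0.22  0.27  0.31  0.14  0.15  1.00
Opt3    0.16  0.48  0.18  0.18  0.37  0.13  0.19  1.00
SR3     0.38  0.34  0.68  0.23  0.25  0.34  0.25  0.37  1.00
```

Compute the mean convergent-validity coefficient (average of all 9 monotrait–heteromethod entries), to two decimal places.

Convergent values: 0.51, 0.38, 0.31, 0.53, 0.48, 0.37, 0.41, 0.68, 0.34; mean = 4.01/9 = 0.45.

0.45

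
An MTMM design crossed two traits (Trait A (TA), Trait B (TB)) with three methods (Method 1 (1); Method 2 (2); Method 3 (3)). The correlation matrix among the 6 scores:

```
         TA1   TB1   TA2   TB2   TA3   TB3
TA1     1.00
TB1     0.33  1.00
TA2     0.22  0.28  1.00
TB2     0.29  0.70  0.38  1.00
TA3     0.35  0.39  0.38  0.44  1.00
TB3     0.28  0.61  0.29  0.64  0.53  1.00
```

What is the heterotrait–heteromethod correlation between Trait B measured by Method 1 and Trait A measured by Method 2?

0.28

Different traits and methods: r(TB1, TA2) = 0.28.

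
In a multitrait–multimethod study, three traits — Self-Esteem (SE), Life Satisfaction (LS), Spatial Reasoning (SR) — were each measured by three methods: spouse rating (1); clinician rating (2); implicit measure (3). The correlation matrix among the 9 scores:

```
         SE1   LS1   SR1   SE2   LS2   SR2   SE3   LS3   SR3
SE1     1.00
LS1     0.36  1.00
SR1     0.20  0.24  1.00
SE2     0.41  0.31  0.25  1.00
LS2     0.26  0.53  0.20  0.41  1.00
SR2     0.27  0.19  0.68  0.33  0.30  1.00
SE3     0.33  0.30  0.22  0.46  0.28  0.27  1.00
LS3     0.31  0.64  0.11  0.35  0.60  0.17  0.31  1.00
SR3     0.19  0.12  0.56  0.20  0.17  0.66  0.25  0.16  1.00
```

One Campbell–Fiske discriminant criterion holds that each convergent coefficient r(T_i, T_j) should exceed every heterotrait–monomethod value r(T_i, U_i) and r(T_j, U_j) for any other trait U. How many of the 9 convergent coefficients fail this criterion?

2

Convergent coefficients and their comparison sets:
SE (methods 1·2): 0.41 vs {0.36, 0.41, 0.20, 0.33} → fail.
SE (methods 1·3): 0.33 vs {0.36, 0.31, 0.20, 0.25} → fail.
SE (methods 2·3): 0.46 vs {0.41, 0.31, 0.33, 0.25} → pass.
LS (methods 1·2): 0.53 vs {0.36, 0.41, 0.24, 0.30} → pass.
LS (methods 1·3): 0.64 vs {0.36, 0.31, 0.24, 0.16} → pass.
LS (methods 2·3): 0.60 vs {0.41, 0.31, 0.30, 0.16} → pass.
SR (methods 1·2): 0.68 vs {0.20, 0.33, 0.24, 0.30} → pass.
SR (methods 1·3): 0.56 vs {0.20, 0.25, 0.24, 0.16} → pass.
SR (methods 2·3): 0.66 vs {0.33, 0.25, 0.30, 0.16} → pass.
2 of 9 fail.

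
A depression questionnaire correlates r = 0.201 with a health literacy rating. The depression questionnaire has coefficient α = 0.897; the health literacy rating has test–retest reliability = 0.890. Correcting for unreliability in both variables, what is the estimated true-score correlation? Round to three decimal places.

0.225

r_true = r_obs / √(r_xx · r_yy) = 0.201 / √(0.897 × 0.890) = 0.201 / √0.798330 = 0.201 / 0.8935 ≈ 0.225.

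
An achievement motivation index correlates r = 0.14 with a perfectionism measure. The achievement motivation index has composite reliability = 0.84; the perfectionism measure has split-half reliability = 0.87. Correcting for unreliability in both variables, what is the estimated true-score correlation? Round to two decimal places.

r_true = r_obs / √(r_xx · r_yy) = 0.14 / √(0.84 × 0.87) = 0.14 / √0.7308 = 0.14 / 0.8549 ≈ 0.16.

0.16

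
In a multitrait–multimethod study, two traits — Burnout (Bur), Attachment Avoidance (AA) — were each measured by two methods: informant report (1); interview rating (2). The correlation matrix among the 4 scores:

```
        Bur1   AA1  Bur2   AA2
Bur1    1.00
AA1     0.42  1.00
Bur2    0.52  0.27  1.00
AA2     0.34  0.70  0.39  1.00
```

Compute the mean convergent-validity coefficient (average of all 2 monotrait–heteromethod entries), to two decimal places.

0.61

Convergent values: 0.52, 0.70; mean = 1.22/2 = 0.61.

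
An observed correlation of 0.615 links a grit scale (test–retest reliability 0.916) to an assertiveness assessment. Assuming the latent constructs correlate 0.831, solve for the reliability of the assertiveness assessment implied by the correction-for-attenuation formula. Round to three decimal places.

r_true = r_obs / √(r_xx · r_yy) ⇒ 0.831 = 0.615 / √(0.916 · r_yy).
√(0.916 · r_yy) = 0.615 / 0.831 = 0.7401; 0.916 · r_yy = 0.5477; r_yy = 0.5477 / 0.916 ≈ 0.598.

0.598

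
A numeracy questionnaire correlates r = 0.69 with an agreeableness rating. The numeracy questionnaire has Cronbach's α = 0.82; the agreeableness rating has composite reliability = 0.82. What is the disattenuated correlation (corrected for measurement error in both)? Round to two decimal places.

r_true = r_obs / √(r_xx · r_yy) = 0.69 / √(0.82 × 0.82) = 0.69 / √0.6724 = 0.69 / 0.8200 ≈ 0.84.

0.84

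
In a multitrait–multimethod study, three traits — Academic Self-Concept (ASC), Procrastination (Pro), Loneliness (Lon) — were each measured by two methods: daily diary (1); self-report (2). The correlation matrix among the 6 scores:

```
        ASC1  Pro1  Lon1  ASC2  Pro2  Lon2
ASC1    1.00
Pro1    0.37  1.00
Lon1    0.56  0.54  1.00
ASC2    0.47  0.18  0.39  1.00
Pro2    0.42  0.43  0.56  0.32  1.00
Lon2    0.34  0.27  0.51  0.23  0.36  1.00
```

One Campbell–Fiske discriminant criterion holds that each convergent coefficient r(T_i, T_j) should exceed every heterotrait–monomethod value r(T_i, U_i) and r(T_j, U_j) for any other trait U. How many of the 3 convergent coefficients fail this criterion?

Checking each validity diagonal entry against its comparison values:
ASC (methods 1·2): 0.47 vs {0.37, 0.32, 0.56, 0.23} → fail.
Pro (methods 1·2): 0.43 vs {0.37, 0.32, 0.54, 0.36} → fail.
Lon (methods 1·2): 0.51 vs {0.56, 0.23, 0.54, 0.36} → fail.
3 of 3 fail.

3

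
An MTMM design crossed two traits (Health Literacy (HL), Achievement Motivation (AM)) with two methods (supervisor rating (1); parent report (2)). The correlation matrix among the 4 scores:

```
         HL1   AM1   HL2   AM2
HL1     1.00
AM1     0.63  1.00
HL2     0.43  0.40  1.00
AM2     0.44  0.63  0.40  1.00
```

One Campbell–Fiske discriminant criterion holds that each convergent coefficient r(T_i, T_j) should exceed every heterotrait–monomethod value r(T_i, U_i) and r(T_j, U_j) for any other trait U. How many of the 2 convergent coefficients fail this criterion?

2

Each convergent coefficient versus the relevant comparison correlations:
HL (methods 1·2): 0.43 vs {0.63, 0.40} → fail.
AM (methods 1·2): 0.63 vs {0.63, 0.40} → fail.
2 of 2 fail.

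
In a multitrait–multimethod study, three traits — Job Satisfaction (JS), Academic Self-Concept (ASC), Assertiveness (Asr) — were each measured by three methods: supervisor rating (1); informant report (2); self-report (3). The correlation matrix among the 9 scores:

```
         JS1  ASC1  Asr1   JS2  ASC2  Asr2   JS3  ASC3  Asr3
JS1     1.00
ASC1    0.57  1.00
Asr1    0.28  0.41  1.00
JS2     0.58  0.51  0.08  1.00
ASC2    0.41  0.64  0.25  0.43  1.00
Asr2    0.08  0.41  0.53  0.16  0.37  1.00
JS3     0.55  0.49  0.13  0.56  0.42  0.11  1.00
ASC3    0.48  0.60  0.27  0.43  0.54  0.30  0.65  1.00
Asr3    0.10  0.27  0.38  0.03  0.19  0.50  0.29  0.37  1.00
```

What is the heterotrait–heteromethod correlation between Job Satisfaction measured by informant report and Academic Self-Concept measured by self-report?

0.43

Different traits and methods: r(JS2, ASC3) = 0.43.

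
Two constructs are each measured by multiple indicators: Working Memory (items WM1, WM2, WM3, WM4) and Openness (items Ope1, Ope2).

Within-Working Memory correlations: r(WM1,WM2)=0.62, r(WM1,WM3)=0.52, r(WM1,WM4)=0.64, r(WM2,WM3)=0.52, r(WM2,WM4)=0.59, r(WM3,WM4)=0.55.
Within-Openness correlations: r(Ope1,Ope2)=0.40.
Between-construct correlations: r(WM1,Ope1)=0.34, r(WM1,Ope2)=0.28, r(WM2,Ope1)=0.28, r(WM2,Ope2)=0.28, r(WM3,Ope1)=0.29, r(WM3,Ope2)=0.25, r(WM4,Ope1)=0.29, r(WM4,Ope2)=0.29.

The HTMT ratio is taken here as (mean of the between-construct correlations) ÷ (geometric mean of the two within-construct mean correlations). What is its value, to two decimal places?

0.60

Between-construct mean = 2.30/8 = 0.2875.
Mean within-WM = 3.44/6 = 0.5733; mean within-Ope = 0.40/1 = 0.4000.
Geometric mean = √(0.5733 × 0.4000) = 0.4789.
HTMT = 0.2875 / 0.4789 = 0.60.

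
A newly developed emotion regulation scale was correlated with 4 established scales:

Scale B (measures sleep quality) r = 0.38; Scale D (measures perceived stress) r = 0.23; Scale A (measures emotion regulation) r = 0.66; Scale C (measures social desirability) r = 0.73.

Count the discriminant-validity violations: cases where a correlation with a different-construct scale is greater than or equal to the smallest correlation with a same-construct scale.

Convergent (same construct = emotion regulation): Scale A.
Smallest convergent = 0.66. Discriminant values: 0.38, 0.23, 0.73; count ≥ 0.66 → 1.

1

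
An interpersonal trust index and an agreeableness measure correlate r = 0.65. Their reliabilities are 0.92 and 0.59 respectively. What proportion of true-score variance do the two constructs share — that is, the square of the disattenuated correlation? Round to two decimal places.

Disattenuated r = 0.65 / √(0.92 × 0.59) = 0.65 / 0.7367 = 0.8823.
Shared true-score variance = 0.8823² = 0.7785 ≈ 0.78.

0.78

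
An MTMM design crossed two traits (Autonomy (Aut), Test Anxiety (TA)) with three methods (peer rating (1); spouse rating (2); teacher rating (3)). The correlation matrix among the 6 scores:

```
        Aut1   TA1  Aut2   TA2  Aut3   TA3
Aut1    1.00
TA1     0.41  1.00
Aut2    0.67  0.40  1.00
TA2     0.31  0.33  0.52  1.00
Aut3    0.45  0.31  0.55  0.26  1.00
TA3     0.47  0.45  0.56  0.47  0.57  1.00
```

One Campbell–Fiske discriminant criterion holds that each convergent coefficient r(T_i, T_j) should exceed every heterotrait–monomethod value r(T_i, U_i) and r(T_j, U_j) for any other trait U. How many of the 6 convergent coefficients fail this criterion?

Convergent coefficients and their comparison sets:
Aut (methods 1·2): 0.67 vs {0.41, 0.52} → pass.
Aut (methods 1·3): 0.45 vs {0.41, 0.57} → fail.
Aut (methods 2·3): 0.55 vs {0.52, 0.57} → fail.
TA (methods 1·2): 0.33 vs {0.41, 0.52} → fail.
TA (methods 1·3): 0.45 vs {0.41, 0.57} → fail.
TA (methods 2·3): 0.47 vs {0.52, 0.57} → fail.
5 of 6 fail.

5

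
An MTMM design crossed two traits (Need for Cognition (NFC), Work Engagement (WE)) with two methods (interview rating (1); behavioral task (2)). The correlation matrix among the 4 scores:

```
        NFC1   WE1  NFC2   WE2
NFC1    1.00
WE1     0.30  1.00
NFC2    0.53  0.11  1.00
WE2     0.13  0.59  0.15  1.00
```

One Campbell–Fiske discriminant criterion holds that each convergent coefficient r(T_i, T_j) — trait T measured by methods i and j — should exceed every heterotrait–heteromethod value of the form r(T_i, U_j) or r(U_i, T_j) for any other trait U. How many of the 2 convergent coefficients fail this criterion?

Checking each validity diagonal entry against its comparison values:
NFC (methods 1·2): 0.53 vs {0.13, 0.11} → pass.
WE (methods 1·2): 0.59 vs {0.11, 0.13} → pass.
0 of 2 fail.

0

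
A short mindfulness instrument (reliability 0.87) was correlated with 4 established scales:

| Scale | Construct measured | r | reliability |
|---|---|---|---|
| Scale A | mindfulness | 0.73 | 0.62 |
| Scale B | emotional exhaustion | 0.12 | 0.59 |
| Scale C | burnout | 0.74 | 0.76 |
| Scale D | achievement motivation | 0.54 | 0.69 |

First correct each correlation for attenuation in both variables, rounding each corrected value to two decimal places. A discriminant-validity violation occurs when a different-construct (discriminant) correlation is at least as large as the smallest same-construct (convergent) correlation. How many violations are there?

Disattenuated r (r / √(r_scale · r_new)):
  Scale A (conv): 0.73 / √(0.62·0.87) = 0.99
  Scale B (disc): 0.12 / √(0.59·0.87) = 0.17
  Scale C (disc): 0.74 / √(0.76·0.87) = 0.91
  Scale D (disc): 0.54 / √(0.69·0.87) = 0.70
Smallest convergent = 0.99. Discriminant values: 0.17, 0.91, 0.70; count ≥ 0.99 → 0.

0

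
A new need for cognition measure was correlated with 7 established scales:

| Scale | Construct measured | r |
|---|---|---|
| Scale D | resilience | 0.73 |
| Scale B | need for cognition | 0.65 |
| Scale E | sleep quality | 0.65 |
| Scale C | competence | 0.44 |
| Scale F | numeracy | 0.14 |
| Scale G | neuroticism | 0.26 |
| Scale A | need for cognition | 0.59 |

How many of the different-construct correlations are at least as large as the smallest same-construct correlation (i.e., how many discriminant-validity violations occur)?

Convergent (same construct = need for cognition): Scale B, Scale A.
Smallest convergent = 0.59. Discriminant values: 0.73, 0.65, 0.44, 0.14, 0.26; count ≥ 0.59 → 2.

2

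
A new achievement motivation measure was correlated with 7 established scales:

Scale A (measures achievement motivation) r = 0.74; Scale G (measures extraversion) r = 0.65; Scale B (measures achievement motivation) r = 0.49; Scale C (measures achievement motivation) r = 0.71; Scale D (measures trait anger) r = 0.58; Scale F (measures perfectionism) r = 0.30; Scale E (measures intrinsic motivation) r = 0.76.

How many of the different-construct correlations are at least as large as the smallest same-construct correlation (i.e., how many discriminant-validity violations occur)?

Convergent (same construct = achievement motivation): Scale A, Scale B, Scale C.
Smallest convergent = 0.49. Discriminant values: 0.65, 0.58, 0.30, 0.76; count ≥ 0.49 → 3.

3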